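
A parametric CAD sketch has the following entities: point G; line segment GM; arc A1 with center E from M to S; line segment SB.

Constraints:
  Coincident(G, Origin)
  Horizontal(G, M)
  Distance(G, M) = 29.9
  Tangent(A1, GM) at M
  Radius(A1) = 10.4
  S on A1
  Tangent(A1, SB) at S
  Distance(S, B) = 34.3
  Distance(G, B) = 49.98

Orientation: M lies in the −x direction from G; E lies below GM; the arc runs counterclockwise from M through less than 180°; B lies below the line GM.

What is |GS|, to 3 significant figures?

41.9

G is at the origin; G and M share the same y with |GM| = 29.9 and M on the −x side, so M = (-29.9, 0.00). The tangent condition forces EM to be normal to GM, so E = M + (0, -10.4) = (-29.9, -10.4). Since ES ⟂ SB (tangency), |EB| = √(10.4² + 34.3²) = 35.8 regardless of where S sits on A1. So B lies on both circle(G, 49.98) and circle(E, 35.8); the below-GM intersection is B = (-21.3, -45.2). S is the foot of the tangent from B: S = (-38.8, -15.7).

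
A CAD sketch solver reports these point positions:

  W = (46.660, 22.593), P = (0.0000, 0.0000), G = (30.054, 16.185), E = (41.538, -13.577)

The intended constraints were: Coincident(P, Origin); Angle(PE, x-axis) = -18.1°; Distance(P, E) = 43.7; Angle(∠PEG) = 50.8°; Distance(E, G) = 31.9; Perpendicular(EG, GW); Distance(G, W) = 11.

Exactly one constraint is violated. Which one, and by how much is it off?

Distance(G, W) = 11 — off by 6.80.

P = (0.00, 0.00) ✓; PE at -18.10° ✓; |PE| = 43.70 ✓; ∠PEG = 50.80° ✓; |EG| = 31.90 ✓; ∠(EG, GW) = 90.00° ✓; |GW| = 17.80 ✗.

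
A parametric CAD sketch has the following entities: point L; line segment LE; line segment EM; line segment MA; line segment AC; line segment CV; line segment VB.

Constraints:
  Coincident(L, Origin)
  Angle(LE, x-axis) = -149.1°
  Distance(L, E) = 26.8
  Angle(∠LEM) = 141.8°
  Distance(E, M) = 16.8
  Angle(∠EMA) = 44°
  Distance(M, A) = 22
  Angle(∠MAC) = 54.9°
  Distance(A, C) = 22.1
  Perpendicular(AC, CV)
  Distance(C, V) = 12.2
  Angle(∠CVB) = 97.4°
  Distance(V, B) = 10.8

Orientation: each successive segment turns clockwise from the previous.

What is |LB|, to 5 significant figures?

36.746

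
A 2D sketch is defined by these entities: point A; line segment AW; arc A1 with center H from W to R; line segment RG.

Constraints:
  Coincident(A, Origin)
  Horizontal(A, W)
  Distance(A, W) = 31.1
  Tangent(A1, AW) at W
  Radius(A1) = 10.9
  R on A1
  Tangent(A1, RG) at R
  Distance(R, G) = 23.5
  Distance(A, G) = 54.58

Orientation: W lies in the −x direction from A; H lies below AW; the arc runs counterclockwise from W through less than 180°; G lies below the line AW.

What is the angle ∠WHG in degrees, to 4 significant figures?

153.6°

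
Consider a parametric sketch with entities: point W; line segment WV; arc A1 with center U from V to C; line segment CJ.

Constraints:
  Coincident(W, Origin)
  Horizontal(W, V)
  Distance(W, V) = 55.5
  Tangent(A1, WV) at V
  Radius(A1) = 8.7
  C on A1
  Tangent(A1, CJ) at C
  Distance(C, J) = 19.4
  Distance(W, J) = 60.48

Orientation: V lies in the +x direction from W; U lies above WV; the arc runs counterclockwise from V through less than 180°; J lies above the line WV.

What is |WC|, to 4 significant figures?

64.28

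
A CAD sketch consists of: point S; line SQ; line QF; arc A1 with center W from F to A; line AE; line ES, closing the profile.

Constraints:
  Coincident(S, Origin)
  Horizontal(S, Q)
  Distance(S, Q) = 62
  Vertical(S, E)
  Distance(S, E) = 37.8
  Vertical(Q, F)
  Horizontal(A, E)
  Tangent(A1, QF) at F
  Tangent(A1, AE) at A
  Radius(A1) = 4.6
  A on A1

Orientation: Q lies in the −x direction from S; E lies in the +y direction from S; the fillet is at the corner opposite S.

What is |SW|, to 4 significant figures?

66.31

SE is vertical with |SE| = 37.8 and E on the +y side, so E = (0.000, 37.80). The virtual corner opposite S is at (-62.00, 37.80). Tangency of A1 to QF means the radius WF is perpendicular to QF and since A1 is tangent to AE there, WA ⟂ AE, with radius 4.6, so the center W sits 4.6 in from both sides at W = (-57.40, 33.20). Then |SW| = |W − S| = 66.31.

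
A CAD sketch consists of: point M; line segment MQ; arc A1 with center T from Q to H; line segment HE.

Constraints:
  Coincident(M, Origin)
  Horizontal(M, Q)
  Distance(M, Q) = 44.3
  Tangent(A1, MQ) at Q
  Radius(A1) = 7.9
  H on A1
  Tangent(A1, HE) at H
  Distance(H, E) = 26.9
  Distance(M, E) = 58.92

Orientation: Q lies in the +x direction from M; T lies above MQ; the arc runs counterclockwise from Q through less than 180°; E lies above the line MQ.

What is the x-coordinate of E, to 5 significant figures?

46.776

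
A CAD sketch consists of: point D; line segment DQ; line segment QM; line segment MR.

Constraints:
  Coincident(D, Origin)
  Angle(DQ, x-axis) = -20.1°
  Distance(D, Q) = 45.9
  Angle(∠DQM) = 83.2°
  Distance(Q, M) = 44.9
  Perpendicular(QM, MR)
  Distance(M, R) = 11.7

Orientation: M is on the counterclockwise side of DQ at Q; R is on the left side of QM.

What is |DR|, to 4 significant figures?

52.01

D is at the origin; DQ runs at -20.1° with length 45.9, so Q = 45.9·(cos -20.1°, sin -20.1°) = (43.10, -15.77). ∠DQM = 83.2°, so QM runs at -20.1° + (180° − 83.2°) = 76.70° from the x-axis; with |QM| = 44.9, M = Q + 44.9·(cos 76.70°, sin 76.70°) = (53.43, 27.92). QM ⟂ MR; with |MR| = 11.7 on the left of QM, R = M + 11.7·(-0.9732, 0.2300) = (42.05, 30.61). Then |DR| = |R − D| = 52.01.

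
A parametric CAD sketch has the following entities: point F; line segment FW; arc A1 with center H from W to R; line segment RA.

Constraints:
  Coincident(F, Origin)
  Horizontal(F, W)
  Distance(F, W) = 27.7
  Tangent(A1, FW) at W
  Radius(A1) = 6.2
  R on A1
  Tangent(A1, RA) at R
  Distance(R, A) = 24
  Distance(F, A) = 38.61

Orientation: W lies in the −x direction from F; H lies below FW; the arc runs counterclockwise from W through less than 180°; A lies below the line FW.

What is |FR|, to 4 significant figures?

34.48

Checks: ∠(HW, WF) = 90.00° ✓; |HW| = 6.200 ✓; |HR| = 6.200 ✓; ∠(HR, RA) = 90.00° ✓; |RA| = 24.00 ✓; |FA| = 38.61 ✓.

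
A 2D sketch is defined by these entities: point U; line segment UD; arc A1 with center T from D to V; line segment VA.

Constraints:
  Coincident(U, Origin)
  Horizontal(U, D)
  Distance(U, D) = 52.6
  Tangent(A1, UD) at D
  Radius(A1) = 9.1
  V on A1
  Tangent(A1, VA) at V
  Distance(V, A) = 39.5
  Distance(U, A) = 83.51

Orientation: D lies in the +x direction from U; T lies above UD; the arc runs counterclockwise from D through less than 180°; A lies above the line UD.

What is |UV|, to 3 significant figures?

61.9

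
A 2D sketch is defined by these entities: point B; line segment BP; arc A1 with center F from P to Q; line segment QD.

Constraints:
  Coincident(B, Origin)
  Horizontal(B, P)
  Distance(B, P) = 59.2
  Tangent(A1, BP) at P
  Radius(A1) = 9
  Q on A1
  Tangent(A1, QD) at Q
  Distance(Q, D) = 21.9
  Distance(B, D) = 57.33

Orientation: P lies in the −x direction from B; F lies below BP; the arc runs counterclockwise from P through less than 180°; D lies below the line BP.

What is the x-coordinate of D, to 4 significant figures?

-48.71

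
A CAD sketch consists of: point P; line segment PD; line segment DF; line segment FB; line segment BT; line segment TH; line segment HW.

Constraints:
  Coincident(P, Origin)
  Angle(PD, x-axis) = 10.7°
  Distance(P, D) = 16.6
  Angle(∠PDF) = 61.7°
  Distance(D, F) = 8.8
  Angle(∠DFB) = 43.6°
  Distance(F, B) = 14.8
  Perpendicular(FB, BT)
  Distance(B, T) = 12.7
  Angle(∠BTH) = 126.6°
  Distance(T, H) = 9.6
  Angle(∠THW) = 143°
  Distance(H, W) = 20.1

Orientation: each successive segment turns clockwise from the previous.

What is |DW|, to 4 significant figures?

22.91

P is at the origin; PD runs at 10.7° with length 16.6, so D = (16.31, 3.082). ∠PDF = 61.7° gives DF at -107.6° from the x-axis; with |DF| = 8.8, F = (13.65, -5.306). ∠DFB = 43.6° gives FB at 116.0° from the x-axis; with |FB| = 14.8, B = (7.163, 7.996). FB is perpendicular to BT, so BT runs at 26.00°; with |BT| = 12.7, T = (18.58, 13.56). ∠BTH = 126.6° gives TH at -27.40° from the x-axis; with |TH| = 9.6, H = (27.10, 9.146). ∠THW = 143.0° gives HW at -64.40° from the x-axis; with |HW| = 20.1, W = (35.79, -8.981). Then |DW| = |W − D| = 22.91.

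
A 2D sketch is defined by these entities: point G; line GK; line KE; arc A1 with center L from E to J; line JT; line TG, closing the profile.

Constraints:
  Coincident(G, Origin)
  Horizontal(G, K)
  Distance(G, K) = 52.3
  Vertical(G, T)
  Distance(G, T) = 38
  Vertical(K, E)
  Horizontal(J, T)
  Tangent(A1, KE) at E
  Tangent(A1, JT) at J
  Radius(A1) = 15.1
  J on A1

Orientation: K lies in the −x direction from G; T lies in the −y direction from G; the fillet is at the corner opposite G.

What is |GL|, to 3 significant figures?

43.7

GT is vertical with |GT| = 38.0 and T on the −y side, so T = (0.00, -38.0). The virtual corner opposite G is at (-52.3, -38.0). Since A1 is tangent to KE there, LE ⟂ KE and since A1 is tangent to JT there, LJ ⟂ JT, with radius 15.1, so the center L sits 15.1 in from both sides at L = (-37.2, -22.9). Then |GL| = |L − G| = 43.7.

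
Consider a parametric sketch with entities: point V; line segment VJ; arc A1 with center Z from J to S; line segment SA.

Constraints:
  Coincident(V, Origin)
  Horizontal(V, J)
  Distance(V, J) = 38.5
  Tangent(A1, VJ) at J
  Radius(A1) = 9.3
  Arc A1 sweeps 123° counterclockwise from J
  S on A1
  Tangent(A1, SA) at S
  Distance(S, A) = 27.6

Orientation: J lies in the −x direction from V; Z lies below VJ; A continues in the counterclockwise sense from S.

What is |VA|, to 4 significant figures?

48.83

On A1, J sits at bearing 90° from Z; a 123° counterclockwise sweep puts S at bearing 213°, so S = Z + 9.3·(cos 213°, sin 213°) = (-46.30, -14.37). Tangency of A1 to SA means the radius ZS is perpendicular to SA, so SA runs along (−sin 213°, cos 213°); with |SA| = 27.6, A = (-31.27, -37.51). Then |VA| = |A − V| = 48.83.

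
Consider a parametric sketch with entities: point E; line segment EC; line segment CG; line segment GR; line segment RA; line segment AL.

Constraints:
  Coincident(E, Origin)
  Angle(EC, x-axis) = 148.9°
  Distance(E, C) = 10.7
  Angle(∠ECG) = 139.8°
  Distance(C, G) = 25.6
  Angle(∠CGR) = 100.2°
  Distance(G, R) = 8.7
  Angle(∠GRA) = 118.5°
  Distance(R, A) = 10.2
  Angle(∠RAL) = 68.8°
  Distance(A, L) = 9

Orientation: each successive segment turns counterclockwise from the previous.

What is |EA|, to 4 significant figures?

28.51

∠CGR = 100.2° gives GR at -91.10° from the x-axis; with |GR| = 8.7, R = (-34.61, -7.220). ∠GRA = 118.5° gives RA at -29.60° from the x-axis; with |RA| = 10.2, A = (-25.74, -12.26). Then |EA| = |A − E| = 28.51.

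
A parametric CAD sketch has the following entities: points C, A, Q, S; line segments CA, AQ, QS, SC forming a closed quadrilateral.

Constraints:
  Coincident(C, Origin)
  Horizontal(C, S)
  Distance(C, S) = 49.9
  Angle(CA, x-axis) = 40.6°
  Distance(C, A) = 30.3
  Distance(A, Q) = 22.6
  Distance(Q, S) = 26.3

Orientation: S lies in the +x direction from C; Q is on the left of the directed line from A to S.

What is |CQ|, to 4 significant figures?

51.67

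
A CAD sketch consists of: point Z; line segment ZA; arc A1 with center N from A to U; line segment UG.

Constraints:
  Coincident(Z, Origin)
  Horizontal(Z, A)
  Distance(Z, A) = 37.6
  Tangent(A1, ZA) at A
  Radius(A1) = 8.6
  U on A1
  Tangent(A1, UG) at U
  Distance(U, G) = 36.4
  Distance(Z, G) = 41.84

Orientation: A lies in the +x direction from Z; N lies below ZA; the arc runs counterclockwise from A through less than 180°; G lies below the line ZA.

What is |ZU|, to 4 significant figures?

30.14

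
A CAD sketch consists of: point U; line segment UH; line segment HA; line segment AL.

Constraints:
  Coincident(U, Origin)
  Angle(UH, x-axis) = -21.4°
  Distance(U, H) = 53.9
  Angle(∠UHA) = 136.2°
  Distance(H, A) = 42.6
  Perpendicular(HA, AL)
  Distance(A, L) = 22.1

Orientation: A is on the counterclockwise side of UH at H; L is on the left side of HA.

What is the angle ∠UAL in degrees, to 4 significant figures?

65.40°

U is at the origin; UH runs at -21.4° with length 53.9, so H = 53.9·(cos -21.4°, sin -21.4°) = (50.18, -19.67). ∠UHA = 136.2°, so HA runs at -21.4° + (180° − 136.2°) = 22.40° from the x-axis; with |HA| = 42.6, A = H + 42.6·(cos 22.40°, sin 22.40°) = (89.57, -3.433). The perpendicularity gives AL at right angles to HA; with |AL| = 22.1 on the left of HA, L = A + 22.1·(-0.3811, 0.9245) = (81.15, 17.00). Then cos ∠UAL = AU·AL / (|AU||AL|), giving 65.40°.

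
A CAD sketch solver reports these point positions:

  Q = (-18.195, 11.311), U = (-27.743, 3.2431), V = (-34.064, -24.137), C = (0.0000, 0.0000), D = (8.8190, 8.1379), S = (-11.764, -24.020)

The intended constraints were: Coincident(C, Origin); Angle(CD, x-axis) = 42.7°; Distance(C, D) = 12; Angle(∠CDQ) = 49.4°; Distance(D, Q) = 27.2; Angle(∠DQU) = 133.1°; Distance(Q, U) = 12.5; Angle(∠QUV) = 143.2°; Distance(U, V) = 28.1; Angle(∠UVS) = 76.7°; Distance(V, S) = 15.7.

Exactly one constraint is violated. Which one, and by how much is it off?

Distance(V, S) = 15.7 — off by 6.60.

C = (0.00, 0.00) ✓; CD at 42.70° ✓; |CD| = 12.00 ✓; ∠CDQ = 49.40° ✓; |DQ| = 27.20 ✓; ∠DQU = 133.1° ✓; |QU| = 12.50 ✓; ∠QUV = 143.2° ✓; |UV| = 28.10 ✓; ∠UVS = 76.70° ✓; |VS| = 22.30 ✗.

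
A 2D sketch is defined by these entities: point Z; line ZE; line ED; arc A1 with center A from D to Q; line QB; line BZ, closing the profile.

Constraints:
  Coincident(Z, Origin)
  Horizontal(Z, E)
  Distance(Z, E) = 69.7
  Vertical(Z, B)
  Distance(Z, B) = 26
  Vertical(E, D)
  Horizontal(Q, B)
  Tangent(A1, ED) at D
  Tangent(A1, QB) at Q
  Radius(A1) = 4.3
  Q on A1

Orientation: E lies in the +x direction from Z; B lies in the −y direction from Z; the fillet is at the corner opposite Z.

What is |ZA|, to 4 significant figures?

68.91

Z is at the origin; Z and E share the same y with |ZE| = 69.7 and E on the +x side, so E = (69.70, 0.000). ZB is vertical with |ZB| = 26.0 and B on the −y side, so B = (0.000, -26.00). The virtual corner opposite Z is at (69.70, -26.00). Tangency of A1 to ED means the radius AD is perpendicular to ED and since A1 is tangent to QB there, AQ ⟂ QB, with radius 4.3, so the center A sits 4.3 in from both sides at A = (65.40, -21.70). Then |ZA| = |A − Z| = 68.91.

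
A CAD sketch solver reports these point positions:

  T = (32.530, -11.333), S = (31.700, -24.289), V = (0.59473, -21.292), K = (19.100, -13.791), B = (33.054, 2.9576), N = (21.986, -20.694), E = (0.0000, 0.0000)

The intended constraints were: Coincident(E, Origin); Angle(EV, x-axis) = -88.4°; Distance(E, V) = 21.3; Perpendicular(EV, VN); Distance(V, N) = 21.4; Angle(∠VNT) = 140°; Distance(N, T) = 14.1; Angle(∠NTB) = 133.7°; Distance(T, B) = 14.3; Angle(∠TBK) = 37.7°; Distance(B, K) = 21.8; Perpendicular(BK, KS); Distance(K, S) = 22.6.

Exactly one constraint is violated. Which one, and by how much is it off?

Distance(K, S) = 22.6 — off by 6.20.

E = (0.00, 0.00) ✓; EV at -88.40° ✓; |EV| = 21.30 ✓; ∠(EV, VN) = 90.00° ✓; |VN| = 21.40 ✓; ∠VNT = 140.0° ✓; |NT| = 14.10 ✓; ∠NTB = 133.7° ✓; |TB| = 14.30 ✓; ∠TBK = 37.70° ✓; |BK| = 21.80 ✓; ∠(BK, KS) = 90.00° ✓; |KS| = 16.40 ✗.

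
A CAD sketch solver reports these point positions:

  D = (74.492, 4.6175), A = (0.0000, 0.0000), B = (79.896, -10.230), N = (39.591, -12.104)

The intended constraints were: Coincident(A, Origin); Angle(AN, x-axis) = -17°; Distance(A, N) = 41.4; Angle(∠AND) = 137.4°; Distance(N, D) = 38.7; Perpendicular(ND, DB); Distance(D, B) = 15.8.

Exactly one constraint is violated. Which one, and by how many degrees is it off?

Perpendicular(ND, DB) — off by 5.60°.

A = (0.00, 0.00) ✓; AN at -17.00° ✓; |AN| = 41.40 ✓; ∠AND = 137.4° ✓; |ND| = 38.70 ✓; ∠(ND, DB) = 95.60° ✗; |DB| = 15.80 ✓.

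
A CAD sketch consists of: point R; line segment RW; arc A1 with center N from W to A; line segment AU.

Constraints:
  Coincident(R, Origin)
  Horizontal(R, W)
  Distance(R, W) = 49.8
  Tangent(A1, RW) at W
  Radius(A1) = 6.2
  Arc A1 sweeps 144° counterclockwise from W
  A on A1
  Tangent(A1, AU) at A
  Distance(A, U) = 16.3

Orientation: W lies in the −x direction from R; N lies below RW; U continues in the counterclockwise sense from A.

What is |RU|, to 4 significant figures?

45.31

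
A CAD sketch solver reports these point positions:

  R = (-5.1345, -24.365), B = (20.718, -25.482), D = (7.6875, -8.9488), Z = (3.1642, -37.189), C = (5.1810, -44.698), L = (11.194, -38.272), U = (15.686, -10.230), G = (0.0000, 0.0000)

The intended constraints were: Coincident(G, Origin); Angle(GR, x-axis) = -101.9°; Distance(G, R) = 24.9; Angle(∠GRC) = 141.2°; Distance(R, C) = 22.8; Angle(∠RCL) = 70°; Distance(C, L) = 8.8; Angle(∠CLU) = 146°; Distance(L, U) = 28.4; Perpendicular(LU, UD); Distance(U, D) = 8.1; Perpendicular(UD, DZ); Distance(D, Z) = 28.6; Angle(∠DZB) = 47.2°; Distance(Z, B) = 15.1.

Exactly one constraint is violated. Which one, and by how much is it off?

Distance(Z, B) = 15.1 — off by 6.00.

G = (0.00, 0.00) ✓; GR at -101.9° ✓; |GR| = 24.90 ✓; ∠GRC = 141.2° ✓; |RC| = 22.80 ✓; ∠RCL = 70.00° ✓; |CL| = 8.801 ✓; ∠CLU = 146.0° ✓; |LU| = 28.40 ✓; ∠(LU, UD) = 90.00° ✓; |UD| = 8.100 ✓; ∠(UD, DZ) = 90.00° ✓; |DZ| = 28.60 ✓; ∠DZB = 47.20° ✓; |ZB| = 21.10 ✗.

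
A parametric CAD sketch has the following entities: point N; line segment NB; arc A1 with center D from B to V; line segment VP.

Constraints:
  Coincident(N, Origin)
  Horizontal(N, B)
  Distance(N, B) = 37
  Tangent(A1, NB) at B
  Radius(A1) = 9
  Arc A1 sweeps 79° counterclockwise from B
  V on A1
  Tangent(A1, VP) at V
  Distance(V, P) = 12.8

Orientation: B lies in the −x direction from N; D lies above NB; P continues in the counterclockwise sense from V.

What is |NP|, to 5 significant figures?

32.490

N is at the origin; NB is horizontal with |NB| = 37.0 and B on the −x side, so B = (-37.000, 0.0000). Since A1 is tangent to NB there, DB ⟂ NB, so D = B + (0, 9) = (-37.000, 9.0000). On A1, B sits at bearing -90° from D; a 79° counterclockwise sweep puts V at bearing -11°, so V = D + 9.0·(cos -11°, sin -11°) = (-28.165, 7.2827). Since A1 is tangent to VP there, DV ⟂ VP, so VP runs along (−sin -11°, cos -11°); with |VP| = 12.8, P = (-25.723, 19.848). Then |NP| = |P − N| = 32.490.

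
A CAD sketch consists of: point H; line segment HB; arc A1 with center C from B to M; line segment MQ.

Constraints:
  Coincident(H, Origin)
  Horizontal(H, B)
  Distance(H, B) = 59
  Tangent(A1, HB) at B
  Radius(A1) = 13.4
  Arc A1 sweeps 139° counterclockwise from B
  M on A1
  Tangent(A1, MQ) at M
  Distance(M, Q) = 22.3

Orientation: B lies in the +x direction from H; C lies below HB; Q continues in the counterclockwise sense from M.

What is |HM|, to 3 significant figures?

55.4

H is at the origin; H and B share the same y with |HB| = 59.0 and B on the +x side, so B = (59.0, 0.00). A1 meets HB tangentially, so CB is at right angles to HB, so C = B + (0, -13.4) = (59.0, -13.4). On A1, B sits at bearing 90° from C; a 139° counterclockwise sweep puts M at bearing 229°, so M = C + 13.4·(cos 229°, sin 229°) = (50.2, -23.5). Then |HM| = |M − H| = 55.4.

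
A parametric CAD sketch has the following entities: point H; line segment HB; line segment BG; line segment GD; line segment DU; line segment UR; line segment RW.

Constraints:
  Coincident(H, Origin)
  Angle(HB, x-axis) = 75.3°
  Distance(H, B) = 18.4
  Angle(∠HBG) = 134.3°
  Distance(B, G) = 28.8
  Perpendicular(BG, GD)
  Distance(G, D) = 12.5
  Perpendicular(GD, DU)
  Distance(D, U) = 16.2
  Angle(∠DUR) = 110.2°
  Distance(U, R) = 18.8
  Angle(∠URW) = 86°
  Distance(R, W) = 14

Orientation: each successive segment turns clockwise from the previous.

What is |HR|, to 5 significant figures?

26.359

H is at the origin; HB runs at 75.3° with length 18.4, so B = (4.6691, 17.798). ∠HBG = 134.3° gives BG at 29.600° from the x-axis; with |BG| = 28.8, G = (29.711, 32.023). BG ⟂ GD, so GD runs at -60.400°; with |GD| = 12.5, D = (35.885, 21.155). GD ⟂ DU, so DU runs at -150.40°; with |DU| = 16.2, U = (21.799, 13.153). ∠DUR = 110.2° gives UR at 139.80° from the x-axis; with |UR| = 18.8, R = (7.4397, 25.287). Then |HR| = |R − H| = 26.359.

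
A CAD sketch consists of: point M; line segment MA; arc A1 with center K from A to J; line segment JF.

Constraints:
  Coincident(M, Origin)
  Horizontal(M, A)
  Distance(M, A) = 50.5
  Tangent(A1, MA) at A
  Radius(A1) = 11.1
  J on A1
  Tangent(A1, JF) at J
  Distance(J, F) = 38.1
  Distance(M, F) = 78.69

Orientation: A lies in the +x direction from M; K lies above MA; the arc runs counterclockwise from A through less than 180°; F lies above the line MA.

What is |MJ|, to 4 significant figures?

62.60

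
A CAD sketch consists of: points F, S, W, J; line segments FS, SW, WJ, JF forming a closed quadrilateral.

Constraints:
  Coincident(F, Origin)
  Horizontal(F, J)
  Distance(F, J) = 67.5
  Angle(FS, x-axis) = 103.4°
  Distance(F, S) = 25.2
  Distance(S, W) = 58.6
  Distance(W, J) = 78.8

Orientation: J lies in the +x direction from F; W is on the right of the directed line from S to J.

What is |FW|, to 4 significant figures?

34.23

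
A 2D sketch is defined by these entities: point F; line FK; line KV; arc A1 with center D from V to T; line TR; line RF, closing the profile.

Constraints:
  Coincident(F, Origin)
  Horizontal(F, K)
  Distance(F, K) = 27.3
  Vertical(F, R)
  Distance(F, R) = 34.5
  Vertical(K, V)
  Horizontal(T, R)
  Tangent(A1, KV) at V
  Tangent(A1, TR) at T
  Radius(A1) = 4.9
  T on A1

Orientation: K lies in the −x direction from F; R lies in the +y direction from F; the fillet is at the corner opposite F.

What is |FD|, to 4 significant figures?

37.12

FR is vertical with |FR| = 34.5 and R on the +y side, so R = (0.000, 34.50). The virtual corner opposite F is at (-27.30, 34.50). The tangent condition forces DV to be normal to KV and tangency of A1 to TR means the radius DT is perpendicular to TR, with radius 4.9, so the center D sits 4.9 in from both sides at D = (-22.40, 29.60). Then |FD| = |D − F| = 37.12.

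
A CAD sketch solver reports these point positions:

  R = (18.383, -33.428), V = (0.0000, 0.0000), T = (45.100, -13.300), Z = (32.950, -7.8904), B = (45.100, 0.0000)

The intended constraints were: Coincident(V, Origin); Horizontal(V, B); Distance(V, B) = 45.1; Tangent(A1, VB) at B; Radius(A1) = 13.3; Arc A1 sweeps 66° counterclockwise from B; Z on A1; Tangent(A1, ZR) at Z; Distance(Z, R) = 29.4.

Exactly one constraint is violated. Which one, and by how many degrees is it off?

Tangent(A1, ZR) at Z — off by 5.70°.

V = (0.00, 0.00) ✓; V.y = 0.00, B.y = 0.00 ✓; |VB| = 45.10 ✓; ∠(TB, BV) = 90.00° ✓; |TB| = 13.30 ✓; bearing(T→Z) − bearing(T→B) = 66.00° ✓; |TZ| = 13.30 ✓; ∠(TZ, ZR) = 95.70° ✗; |ZR| = 29.40 ✓.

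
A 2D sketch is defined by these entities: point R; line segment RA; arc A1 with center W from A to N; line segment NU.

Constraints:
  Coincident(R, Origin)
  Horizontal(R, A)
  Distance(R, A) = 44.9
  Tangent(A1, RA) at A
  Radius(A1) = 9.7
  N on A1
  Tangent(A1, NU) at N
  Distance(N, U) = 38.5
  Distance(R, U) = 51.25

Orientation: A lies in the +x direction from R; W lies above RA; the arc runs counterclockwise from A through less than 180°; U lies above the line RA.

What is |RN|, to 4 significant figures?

54.48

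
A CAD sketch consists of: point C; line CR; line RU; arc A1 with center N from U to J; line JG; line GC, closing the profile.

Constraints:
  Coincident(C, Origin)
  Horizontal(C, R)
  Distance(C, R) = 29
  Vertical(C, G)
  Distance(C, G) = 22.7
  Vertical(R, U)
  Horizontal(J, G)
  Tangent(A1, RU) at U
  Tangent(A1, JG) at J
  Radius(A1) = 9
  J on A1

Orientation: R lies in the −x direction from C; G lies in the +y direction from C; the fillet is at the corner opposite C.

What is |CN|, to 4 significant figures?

24.24

C is at the origin; C and R share the same y with |CR| = 29.0 and R on the −x side, so R = (-29.00, 0.000). C and G share the same x with |CG| = 22.7 and G on the +y side, so G = (0.000, 22.70). The virtual corner opposite C is at (-29.00, 22.70). The tangent condition forces NU to be normal to RU and A1 meets JG tangentially, so NJ is at right angles to JG, with radius 9.0, so the center N sits 9.0 in from both sides at N = (-20.00, 13.70). Then |CN| = |N − C| = 24.24.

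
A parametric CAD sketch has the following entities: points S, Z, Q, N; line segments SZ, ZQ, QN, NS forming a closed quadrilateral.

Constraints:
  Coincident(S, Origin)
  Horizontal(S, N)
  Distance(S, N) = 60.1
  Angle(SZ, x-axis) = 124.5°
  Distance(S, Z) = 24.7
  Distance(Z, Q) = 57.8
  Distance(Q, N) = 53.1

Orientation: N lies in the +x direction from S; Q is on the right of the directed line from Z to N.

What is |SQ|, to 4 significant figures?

33.18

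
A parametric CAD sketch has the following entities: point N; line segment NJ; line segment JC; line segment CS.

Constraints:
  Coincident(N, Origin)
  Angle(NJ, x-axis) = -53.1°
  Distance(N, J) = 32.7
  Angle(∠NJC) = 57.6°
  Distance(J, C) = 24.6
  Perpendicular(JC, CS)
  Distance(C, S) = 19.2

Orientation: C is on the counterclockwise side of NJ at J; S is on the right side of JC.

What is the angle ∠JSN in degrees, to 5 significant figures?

43.429°

N is at the origin; NJ runs at -53.1° with length 32.7, so J = 32.7·(cos -53.1°, sin -53.1°) = (19.634, -26.150). ∠NJC = 57.6°, so JC runs at -53.1° + (180° − 57.6°) = 69.300° from the x-axis; with |JC| = 24.6, C = J + 24.6·(cos 69.300°, sin 69.300°) = (28.329, -3.1378). The perpendicularity gives CS at right angles to JC; with |CS| = 19.2 on the right of JC, S = C + 19.2·(0.93544, -0.35347) = (46.290, -9.9245). Then cos ∠JSN = SJ·SN / (|SJ||SN|), giving 43.429°.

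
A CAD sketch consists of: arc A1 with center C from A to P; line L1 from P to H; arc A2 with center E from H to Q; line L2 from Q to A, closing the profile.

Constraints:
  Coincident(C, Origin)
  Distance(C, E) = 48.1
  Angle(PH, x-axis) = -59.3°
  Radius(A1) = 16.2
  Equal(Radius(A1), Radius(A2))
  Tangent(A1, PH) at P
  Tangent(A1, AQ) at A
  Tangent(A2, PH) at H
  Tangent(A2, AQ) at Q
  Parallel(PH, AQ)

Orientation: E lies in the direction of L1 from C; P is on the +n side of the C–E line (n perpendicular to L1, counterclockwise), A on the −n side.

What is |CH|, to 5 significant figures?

50.755

The slot axis is L1's direction at -59.3°, so u = (cos -59.3°, sin -59.3°) = (0.51054, -0.85985) and n = (−sin -59.3°, cos -59.3°) = (0.85985, 0.51054). C is at the origin and E lies 48.1 along u from C, so E = 48.1·u = (24.557, -41.359). Tangency of A1 to both parallel lines with radius 16.2 puts P and A at C ± 16.2·n: P = (13.930, 8.2708), A = (-13.930, -8.2708). Equal radii place H and Q the same way about E: H = E + 16.2·n = (38.487, -33.088), Q = E − 16.2·n = (10.628, -49.630). Then |CH| = |H − C| = 50.755.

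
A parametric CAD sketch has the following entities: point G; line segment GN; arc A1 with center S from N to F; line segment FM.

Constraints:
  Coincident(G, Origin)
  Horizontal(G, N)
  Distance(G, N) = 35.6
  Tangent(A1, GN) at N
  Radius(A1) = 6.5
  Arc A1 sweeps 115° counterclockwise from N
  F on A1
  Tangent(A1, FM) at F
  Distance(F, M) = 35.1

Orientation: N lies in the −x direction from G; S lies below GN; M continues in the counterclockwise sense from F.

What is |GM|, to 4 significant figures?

48.95

G is at the origin; GN is horizontal with |GN| = 35.6 and N on the −x side, so N = (-35.60, 0.000). Tangency of A1 to GN means the radius SN is perpendicular to GN, so S = N + (0, -6.5) = (-35.60, -6.500). On A1, N sits at bearing 90° from S; a 115° counterclockwise sweep puts F at bearing 205°, so F = S + 6.5·(cos 205°, sin 205°) = (-41.49, -9.247). Tangency of A1 to FM means the radius SF is perpendicular to FM, so FM runs along (−sin 205°, cos 205°); with |FM| = 35.1, M = (-26.66, -41.06). Then |GM| = |M − G| = 48.95.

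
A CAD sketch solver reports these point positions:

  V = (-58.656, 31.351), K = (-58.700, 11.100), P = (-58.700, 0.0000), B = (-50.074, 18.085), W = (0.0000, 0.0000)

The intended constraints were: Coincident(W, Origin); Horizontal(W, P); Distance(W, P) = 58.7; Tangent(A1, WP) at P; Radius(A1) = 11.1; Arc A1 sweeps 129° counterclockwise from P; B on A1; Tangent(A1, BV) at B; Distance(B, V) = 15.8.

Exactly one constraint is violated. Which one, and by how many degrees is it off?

Tangent(A1, BV) at B — off by 6.10°.

W = (0.00, 0.00) ✓; W.y = 0.00, P.y = 0.00 ✓; |WP| = 58.70 ✓; ∠(KP, PW) = 90.00° ✓; |KP| = 11.10 ✓; bearing(K→B) − bearing(K→P) = 129.0° ✓; |KB| = 11.10 ✓; ∠(KB, BV) = 96.10° ✗; |BV| = 15.80 ✓.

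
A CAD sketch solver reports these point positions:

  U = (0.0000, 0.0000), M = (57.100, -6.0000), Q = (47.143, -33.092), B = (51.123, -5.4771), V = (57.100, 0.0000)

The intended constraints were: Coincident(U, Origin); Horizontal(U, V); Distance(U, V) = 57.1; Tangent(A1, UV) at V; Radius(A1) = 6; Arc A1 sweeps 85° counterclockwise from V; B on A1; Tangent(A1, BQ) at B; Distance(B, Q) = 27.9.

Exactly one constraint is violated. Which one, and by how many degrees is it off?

Tangent(A1, BQ) at B — off by 3.20°.

U = (0.00, 0.00) ✓; U.y = 0.00, V.y = 0.00 ✓; |UV| = 57.10 ✓; ∠(MV, VU) = 90.00° ✓; |MV| = 6.000 ✓; bearing(M→B) − bearing(M→V) = 85.00° ✓; |MB| = 6.000 ✓; ∠(MB, BQ) = 93.20° ✗; |BQ| = 27.90 ✓.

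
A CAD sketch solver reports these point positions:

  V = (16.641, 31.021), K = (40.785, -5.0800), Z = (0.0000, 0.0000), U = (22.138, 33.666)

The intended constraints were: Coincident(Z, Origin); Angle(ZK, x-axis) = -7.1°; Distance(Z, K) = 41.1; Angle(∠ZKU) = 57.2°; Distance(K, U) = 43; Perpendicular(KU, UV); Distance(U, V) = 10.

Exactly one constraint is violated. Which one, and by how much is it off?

Distance(U, V) = 10 — off by 3.90.

Z = (0.00, 0.00) ✓; ZK at -7.100° ✓; |ZK| = 41.10 ✓; ∠ZKU = 57.20° ✓; |KU| = 43.00 ✓; ∠(KU, UV) = 90.00° ✓; |UV| = 6.100 ✗.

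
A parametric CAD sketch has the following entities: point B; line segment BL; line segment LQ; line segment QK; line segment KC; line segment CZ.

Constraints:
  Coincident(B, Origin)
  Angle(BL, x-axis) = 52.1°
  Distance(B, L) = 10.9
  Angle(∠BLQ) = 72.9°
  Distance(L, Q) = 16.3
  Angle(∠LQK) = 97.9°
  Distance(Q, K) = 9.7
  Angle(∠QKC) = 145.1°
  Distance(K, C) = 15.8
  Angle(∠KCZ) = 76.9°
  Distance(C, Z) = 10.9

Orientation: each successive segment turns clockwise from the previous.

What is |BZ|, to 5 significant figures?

6.3399

∠QKC = 145.1° gives KC at -172.00° from the x-axis; with |KC| = 15.8, C = (-6.7069, -13.553). ∠KCZ = 76.9° gives CZ at 84.900° from the x-axis; with |CZ| = 10.9, Z = (-5.7379, -2.6962). Then |BZ| = |Z − B| = 6.3399.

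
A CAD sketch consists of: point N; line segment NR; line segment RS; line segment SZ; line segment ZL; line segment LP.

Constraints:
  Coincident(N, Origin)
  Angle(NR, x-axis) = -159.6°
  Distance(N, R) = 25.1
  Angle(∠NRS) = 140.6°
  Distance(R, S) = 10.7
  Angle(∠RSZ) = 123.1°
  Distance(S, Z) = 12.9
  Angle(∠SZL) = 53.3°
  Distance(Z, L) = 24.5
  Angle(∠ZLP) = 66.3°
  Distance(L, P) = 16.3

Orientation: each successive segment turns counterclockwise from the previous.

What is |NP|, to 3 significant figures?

29.2

N is at the origin; NR runs at -159.6° with length 25.1, so R = (-23.5, -8.75). ∠NRS = 140.6° gives RS at -120° from the x-axis; with |RS| = 10.7, S = (-28.9, -18.0). ∠RSZ = 123.1° gives SZ at -63.3° from the x-axis; with |SZ| = 12.9, Z = (-23.1, -29.5). ∠SZL = 53.3° gives ZL at 63.4° from the x-axis; with |ZL| = 24.5, L = (-12.1, -7.61). ∠ZLP = 66.3° gives LP at 177° from the x-axis; with |LP| = 16.3, P = (-28.4, -6.79). Then |NP| = |P − N| = 29.2.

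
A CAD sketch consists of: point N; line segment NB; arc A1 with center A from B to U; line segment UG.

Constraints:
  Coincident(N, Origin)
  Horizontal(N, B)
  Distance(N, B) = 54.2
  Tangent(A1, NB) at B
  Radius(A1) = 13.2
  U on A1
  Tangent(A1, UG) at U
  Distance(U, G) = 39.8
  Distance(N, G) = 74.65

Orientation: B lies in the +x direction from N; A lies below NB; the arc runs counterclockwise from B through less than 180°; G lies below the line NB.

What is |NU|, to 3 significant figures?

44.4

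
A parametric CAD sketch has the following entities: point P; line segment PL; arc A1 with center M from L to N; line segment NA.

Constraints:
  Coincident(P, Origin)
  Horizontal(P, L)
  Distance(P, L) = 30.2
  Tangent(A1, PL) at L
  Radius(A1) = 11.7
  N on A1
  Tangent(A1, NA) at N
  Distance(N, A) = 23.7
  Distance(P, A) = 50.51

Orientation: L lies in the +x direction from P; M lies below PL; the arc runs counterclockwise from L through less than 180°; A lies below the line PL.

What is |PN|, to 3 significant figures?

27.3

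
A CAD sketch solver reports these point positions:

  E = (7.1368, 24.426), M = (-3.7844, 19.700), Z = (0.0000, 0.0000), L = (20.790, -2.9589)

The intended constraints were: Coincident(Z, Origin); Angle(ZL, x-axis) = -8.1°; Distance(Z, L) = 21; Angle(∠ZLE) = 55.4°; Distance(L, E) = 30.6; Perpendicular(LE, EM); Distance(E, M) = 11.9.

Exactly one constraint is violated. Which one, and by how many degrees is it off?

Perpendicular(LE, EM) — off by 3.10°.

Z = (0.00, 0.00) ✓; ZL at -8.100° ✓; |ZL| = 21.00 ✓; ∠ZLE = 55.40° ✓; |LE| = 30.60 ✓; ∠(LE, EM) = 86.90° ✗; |EM| = 11.90 ✓.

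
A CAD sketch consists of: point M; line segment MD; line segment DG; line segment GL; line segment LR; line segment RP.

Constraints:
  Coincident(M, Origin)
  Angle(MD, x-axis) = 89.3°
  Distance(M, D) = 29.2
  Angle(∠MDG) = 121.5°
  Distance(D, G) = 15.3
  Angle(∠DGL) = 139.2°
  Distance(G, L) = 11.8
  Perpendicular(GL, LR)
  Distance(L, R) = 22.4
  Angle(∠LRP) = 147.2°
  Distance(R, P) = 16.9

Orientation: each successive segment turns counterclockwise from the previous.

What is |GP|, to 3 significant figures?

36.7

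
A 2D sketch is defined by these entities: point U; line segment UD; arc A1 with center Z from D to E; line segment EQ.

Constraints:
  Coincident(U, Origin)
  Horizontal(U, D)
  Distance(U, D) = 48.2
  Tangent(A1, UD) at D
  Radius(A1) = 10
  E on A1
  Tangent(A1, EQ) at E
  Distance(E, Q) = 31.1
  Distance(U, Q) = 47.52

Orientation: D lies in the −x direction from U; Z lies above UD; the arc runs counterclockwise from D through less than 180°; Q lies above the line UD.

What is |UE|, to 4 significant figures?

39.27

U is at the origin; UD is horizontal with |UD| = 48.2 and D on the −x side, so D = (-48.20, 0.000). Tangency of A1 to UD means the radius ZD is perpendicular to UD, so Z = D + (0, 10) = (-48.20, 10.00). Since ZE ⟂ EQ (tangency), |ZQ| = √(10.0² + 31.1²) = 32.67 regardless of where E sits on A1. So Q lies on both circle(U, 47.52) and circle(Z, 32.67); the above-UD intersection is Q = (-29.81, 37.00). E is the foot of the tangent from Q: E = (-38.61, 7.172).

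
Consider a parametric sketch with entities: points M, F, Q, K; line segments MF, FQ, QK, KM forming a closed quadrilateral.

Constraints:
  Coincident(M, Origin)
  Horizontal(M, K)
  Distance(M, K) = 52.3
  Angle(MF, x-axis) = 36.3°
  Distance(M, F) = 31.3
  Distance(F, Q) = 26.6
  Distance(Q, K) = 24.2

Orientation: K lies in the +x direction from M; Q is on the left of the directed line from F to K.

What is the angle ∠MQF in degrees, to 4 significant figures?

13.01°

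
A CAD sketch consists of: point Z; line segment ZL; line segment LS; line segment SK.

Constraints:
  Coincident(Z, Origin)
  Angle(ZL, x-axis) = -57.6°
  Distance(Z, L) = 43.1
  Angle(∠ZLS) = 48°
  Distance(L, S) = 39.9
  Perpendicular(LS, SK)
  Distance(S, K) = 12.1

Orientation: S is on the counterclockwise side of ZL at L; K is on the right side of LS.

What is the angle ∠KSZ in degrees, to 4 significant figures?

160.9°

Z is at the origin; ZL runs at -57.6° with length 43.1, so L = 43.1·(cos -57.6°, sin -57.6°) = (23.09, -36.39). ∠ZLS = 48.0°, so LS runs at -57.6° + (180° − 48.0°) = 74.40° from the x-axis; with |LS| = 39.9, S = L + 39.9·(cos 74.40°, sin 74.40°) = (33.82, 2.040). LS is perpendicular to SK; with |SK| = 12.1 on the right of LS, K = S + 12.1·(0.9632, -0.2689) = (45.48, -1.214). Then cos ∠KSZ = SK·SZ / (|SK||SZ|), giving 160.9°.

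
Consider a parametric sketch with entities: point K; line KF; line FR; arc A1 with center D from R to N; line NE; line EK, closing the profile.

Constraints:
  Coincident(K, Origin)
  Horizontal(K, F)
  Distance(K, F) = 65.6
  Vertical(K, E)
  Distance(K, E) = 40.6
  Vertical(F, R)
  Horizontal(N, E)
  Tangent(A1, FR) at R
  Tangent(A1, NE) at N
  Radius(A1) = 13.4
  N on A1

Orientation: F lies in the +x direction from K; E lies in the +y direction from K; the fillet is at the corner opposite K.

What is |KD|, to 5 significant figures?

58.862

K is at the origin; K and F share the same y with |KF| = 65.6 and F on the +x side, so F = (65.600, 0.0000). KE is vertical with |KE| = 40.6 and E on the +y side, so E = (0.0000, 40.600). The virtual corner opposite K is at (65.600, 40.600). Tangency of A1 to FR means the radius DR is perpendicular to FR and the tangent condition forces DN to be normal to NE, with radius 13.4, so the center D sits 13.4 in from both sides at D = (52.200, 27.200). Then |KD| = |D − K| = 58.862.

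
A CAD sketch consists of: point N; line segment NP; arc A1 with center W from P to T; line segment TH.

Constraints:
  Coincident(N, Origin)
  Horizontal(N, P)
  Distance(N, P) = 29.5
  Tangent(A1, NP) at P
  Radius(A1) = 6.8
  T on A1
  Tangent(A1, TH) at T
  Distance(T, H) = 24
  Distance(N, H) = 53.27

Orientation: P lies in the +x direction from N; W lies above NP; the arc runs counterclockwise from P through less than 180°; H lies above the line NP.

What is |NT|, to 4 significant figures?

35.52

N is at the origin; N and P share the same y with |NP| = 29.5 and P on the +x side, so P = (29.50, 0.000). A1 meets NP tangentially, so WP is at right angles to NP, so W = P + (0, 6.8) = (29.50, 6.800). Since WT ⟂ TH (tangency), |WH| = √(6.8² + 24.0²) = 24.94 regardless of where T sits on A1. So H lies on both circle(N, 53.27) and circle(W, 24.94); the above-NP intersection is H = (47.55, 24.02). T is the foot of the tangent from H: T = (35.36, 3.346).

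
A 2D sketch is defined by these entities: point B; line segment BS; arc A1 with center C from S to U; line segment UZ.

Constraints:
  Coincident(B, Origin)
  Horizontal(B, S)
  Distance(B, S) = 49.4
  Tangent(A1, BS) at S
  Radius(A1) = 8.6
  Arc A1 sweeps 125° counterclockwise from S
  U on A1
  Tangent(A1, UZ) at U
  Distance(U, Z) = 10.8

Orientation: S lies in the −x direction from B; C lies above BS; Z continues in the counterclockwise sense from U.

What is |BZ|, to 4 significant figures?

53.46

B is at the origin; BS is horizontal with |BS| = 49.4 and S on the −x side, so S = (-49.40, 0.000). The tangent condition forces CS to be normal to BS, so C = S + (0, 8.6) = (-49.40, 8.600). On A1, S sits at bearing -90° from C; a 125° counterclockwise sweep puts U at bearing 35°, so U = C + 8.6·(cos 35°, sin 35°) = (-42.36, 13.53). Since A1 is tangent to UZ there, CU ⟂ UZ, so UZ runs along (−sin 35°, cos 35°); with |UZ| = 10.8, Z = (-48.55, 22.38). Then |BZ| = |Z − B| = 53.46.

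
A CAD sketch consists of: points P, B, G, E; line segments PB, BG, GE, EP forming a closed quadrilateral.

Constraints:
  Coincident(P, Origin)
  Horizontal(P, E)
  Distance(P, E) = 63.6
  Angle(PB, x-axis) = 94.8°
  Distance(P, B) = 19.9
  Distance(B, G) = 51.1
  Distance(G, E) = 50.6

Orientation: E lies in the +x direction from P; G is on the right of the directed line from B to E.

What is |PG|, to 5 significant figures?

33.244

P is at the origin; P and E share the same y with |PE| = 63.6 and E in +x, so E = (63.6, 0). PB runs at 94.8° with |PB| = 19.9, so B = (-1.6652, 19.830). G is determined by |BG| = 51.1 and |GE| = 50.6 together: it lies at the intersection of circle(B, 51.1) and circle(E, 50.6). With |BE| = 68.211, the foot of the radical line on BE is 34.478 from B and the perpendicular offset is √(51.1² − 34.478²) = 37.715. Taking the right-of-BE solution: G = (20.360, -26.280).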